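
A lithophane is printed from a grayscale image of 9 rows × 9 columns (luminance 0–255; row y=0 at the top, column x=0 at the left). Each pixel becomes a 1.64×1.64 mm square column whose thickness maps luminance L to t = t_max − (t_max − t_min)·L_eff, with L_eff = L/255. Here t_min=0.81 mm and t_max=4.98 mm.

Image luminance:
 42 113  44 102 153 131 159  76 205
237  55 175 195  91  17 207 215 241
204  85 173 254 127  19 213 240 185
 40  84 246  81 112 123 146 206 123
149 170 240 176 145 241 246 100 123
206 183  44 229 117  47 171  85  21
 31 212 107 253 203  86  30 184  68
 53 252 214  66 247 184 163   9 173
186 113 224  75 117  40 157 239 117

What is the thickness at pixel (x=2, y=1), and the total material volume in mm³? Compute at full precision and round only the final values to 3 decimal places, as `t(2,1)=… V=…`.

t(2,1)=2.118 V=574.070

span = t_max - t_min = 4.98 - 0.81 = 4.170
L(2,1) = 175, L_eff = 175/255 = 0.686275
t(2,1) = 4.98 - 4.170·0.686275 = 2.118
Σt over all 9·9 pixels = 362849/1700 ≈ 213.4405882
V = pitch²·Σt = 1.64²·362849/1700 = 574.070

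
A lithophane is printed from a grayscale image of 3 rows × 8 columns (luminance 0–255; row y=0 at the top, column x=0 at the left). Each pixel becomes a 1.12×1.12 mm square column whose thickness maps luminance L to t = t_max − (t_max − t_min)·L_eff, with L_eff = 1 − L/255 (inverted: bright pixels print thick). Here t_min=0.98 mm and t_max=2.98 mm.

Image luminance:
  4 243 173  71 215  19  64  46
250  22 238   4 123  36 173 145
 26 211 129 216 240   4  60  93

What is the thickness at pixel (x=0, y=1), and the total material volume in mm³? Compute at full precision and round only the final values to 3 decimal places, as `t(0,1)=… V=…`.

t(0,1)=2.941 V=57.100

span = t_max - t_min = 2.98 - 0.98 = 2.000
L(0,1) = 250, L_eff = 1 - 250/255 = 0.019608 (inverted)
t(0,1) = 2.98 - 2.000·0.019608 = 2.941
Σt over all 3·8 pixels = 45.52
V = pitch²·Σt = 1.12²·45.52 = 57.100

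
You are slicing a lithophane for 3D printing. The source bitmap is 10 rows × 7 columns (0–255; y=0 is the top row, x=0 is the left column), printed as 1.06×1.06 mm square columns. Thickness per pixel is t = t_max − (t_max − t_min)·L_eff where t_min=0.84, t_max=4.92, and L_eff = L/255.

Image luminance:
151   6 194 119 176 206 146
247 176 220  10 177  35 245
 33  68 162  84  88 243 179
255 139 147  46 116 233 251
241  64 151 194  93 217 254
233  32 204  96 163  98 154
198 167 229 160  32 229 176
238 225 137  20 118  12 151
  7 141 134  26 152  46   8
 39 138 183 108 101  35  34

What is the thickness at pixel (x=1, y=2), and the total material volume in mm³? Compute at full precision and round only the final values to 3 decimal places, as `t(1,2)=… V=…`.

t(1,2)=3.832 V=214.563

span = t_max - t_min = 4.92 - 0.84 = 4.080
L(1,2) = 68, L_eff = 68/255 = 0.266667
t(1,2) = 4.92 - 4.080·0.266667 = 3.832
Σt over all 10·7 pixels = 190.96
V = pitch²·Σt = 1.06²·190.96 = 214.563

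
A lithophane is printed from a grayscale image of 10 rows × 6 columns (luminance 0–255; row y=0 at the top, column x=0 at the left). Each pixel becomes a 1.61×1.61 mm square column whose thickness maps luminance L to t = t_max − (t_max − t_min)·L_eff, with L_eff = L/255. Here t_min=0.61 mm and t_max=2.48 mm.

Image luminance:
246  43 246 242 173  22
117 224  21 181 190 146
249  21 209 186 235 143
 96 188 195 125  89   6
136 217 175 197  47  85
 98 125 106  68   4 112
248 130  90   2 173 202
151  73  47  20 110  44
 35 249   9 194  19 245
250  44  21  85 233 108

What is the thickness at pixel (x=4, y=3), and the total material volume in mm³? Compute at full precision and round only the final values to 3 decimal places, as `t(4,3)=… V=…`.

t(4,3)=1.827 V=238.482

span = t_max - t_min = 2.48 - 0.61 = 1.870
L(4,3) = 89, L_eff = 89/255 = 0.349020
t(4,3) = 2.48 - 1.870·0.349020 = 1.827
Σt over all 10·6 pixels = 27601/300 ≈ 92.0033333
V = pitch²·Σt = 1.61²·27601/300 = 238.482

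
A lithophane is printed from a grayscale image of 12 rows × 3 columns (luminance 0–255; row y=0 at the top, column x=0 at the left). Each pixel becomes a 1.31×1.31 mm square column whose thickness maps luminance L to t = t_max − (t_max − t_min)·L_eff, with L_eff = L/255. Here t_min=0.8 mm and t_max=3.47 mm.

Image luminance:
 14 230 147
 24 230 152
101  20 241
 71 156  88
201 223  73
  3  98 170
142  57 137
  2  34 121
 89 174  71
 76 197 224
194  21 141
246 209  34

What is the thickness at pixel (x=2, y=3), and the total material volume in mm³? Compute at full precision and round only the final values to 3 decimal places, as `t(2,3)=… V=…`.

span = t_max - t_min = 3.47 - 0.8 = 2.670
L(2,3) = 88, L_eff = 88/255 = 0.345098
t(2,3) = 3.47 - 2.670·0.345098 = 2.549
Σt over all 12·3 pixels = 669241/8500 ≈ 78.7342353
V = pitch²·Σt = 1.31²·669241/8500 = 135.116

t(2,3)=2.549 V=135.116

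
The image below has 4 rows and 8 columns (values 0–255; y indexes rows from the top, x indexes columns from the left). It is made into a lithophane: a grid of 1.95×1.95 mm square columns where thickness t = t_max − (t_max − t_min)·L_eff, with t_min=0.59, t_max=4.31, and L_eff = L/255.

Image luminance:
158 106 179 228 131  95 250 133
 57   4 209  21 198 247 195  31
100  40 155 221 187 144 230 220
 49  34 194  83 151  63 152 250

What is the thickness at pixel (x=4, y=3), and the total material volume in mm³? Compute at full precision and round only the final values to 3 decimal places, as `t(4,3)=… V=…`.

t(4,3)=2.107 V=273.986

span = t_max - t_min = 4.31 - 0.59 = 3.720
L(4,3) = 151, L_eff = 151/255 = 0.592157
t(4,3) = 4.31 - 3.720·0.592157 = 2.107
Σt over all 4·8 pixels = 30623/425 ≈ 72.0541176
V = pitch²·Σt = 1.95²·30623/425 = 273.986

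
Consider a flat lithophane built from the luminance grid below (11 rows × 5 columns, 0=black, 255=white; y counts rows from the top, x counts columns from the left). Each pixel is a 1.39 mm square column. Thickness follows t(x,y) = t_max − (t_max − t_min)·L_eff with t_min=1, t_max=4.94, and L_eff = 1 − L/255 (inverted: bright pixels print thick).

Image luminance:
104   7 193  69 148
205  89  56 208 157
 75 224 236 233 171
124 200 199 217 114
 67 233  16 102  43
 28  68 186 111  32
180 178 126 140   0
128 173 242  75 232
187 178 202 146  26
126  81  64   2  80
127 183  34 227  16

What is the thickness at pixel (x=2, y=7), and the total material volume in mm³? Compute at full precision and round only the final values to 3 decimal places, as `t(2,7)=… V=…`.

t(2,7)=4.739 V=317.265

span = t_max - t_min = 4.94 - 1 = 3.940
L(2,7) = 242, L_eff = 1 - 242/255 = 0.050980 (inverted)
t(2,7) = 4.94 - 3.940·0.050980 = 4.739
Σt over all 11·5 pixels = 348941/2125 ≈ 164.2075294
V = pitch²·Σt = 1.39²·348941/2125 = 317.265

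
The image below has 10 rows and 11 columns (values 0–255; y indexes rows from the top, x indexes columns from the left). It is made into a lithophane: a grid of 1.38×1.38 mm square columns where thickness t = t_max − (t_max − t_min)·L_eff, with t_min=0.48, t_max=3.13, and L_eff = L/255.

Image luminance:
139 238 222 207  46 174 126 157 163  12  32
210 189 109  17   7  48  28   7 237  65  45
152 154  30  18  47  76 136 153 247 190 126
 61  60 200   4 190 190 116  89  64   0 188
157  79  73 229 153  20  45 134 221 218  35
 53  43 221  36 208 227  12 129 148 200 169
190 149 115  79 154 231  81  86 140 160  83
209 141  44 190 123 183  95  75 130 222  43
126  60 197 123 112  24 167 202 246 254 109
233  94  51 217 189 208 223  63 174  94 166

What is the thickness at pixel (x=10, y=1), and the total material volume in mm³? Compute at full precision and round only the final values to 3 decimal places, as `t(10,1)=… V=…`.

span = t_max - t_min = 3.13 - 0.48 = 2.650
L(10,1) = 45, L_eff = 45/255 = 0.176471
t(10,1) = 3.13 - 2.650·0.176471 = 2.662
Σt over all 10·11 pixels = 84344/425 ≈ 198.4564706
V = pitch²·Σt = 1.38²·84344/425 = 377.941

t(10,1)=2.662 V=377.941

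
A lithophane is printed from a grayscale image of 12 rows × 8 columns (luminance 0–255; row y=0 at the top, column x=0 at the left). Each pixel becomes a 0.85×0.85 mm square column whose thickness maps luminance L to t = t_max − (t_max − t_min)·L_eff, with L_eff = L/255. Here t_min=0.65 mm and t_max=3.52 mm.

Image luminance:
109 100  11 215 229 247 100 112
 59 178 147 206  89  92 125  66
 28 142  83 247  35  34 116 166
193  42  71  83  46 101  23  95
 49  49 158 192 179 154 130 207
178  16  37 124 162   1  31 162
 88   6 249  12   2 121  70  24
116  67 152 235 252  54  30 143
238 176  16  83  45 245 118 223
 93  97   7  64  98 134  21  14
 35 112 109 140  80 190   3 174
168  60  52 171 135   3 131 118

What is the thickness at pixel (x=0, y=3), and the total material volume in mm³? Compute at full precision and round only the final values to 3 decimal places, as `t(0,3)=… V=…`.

t(0,3)=1.348 V=159.635

span = t_max - t_min = 3.52 - 0.65 = 2.870
L(0,3) = 193, L_eff = 193/255 = 0.756863
t(0,3) = 3.52 - 2.870·0.756863 = 1.348
Σt over all 12·8 pixels = 5634169/25500 ≈ 220.9478039
V = pitch²·Σt = 0.85²·5634169/25500 = 159.635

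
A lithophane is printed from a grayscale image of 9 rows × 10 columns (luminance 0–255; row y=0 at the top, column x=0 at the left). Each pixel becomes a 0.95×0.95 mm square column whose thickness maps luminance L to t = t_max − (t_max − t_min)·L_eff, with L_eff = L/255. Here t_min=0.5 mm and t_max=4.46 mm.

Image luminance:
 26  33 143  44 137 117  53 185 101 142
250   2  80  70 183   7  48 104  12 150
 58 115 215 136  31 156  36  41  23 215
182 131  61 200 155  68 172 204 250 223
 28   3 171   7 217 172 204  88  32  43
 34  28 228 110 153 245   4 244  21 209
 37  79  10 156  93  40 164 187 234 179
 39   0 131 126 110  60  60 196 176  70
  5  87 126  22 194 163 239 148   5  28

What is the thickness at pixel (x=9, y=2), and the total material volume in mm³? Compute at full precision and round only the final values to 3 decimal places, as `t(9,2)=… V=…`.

t(9,2)=1.121 V=222.615

span = t_max - t_min = 4.46 - 0.5 = 3.960
L(9,2) = 215, L_eff = 215/255 = 0.843137
t(9,2) = 4.46 - 3.960·0.843137 = 1.121
Σt over all 9·10 pixels = 524163/2125 ≈ 246.6649412
V = pitch²·Σt = 0.95²·524163/2125 = 222.615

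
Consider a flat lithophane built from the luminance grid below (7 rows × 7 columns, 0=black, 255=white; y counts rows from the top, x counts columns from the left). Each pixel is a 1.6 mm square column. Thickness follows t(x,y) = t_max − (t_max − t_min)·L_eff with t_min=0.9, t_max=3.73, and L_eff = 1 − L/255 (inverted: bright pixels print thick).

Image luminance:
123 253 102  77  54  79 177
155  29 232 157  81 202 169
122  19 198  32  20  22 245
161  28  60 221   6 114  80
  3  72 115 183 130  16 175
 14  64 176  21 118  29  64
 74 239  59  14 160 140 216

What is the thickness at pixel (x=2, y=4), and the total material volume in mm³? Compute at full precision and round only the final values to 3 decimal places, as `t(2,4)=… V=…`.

span = t_max - t_min = 3.73 - 0.9 = 2.830
L(2,4) = 115, L_eff = 1 - 115/255 = 0.549020 (inverted)
t(2,4) = 3.73 - 2.830·0.549020 = 2.176
Σt over all 7·7 pixels = 52489/510 ≈ 102.9196078
V = pitch²·Σt = 1.6²·52489/510 = 263.474

t(2,4)=2.176 V=263.474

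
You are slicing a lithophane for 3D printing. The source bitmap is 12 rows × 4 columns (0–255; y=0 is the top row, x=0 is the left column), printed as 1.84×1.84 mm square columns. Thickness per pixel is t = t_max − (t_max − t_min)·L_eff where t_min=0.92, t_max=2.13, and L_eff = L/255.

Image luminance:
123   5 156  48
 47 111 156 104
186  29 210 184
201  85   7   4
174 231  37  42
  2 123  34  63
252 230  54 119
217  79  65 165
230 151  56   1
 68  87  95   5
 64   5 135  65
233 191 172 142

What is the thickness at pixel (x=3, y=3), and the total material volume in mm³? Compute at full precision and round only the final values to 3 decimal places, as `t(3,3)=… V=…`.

t(3,3)=2.111 V=261.915

span = t_max - t_min = 2.13 - 0.92 = 1.210
L(3,3) = 4, L_eff = 4/255 = 0.015686
t(3,3) = 2.13 - 1.210·0.015686 = 2.111
Σt over all 12·4 pixels = 1972717/25500 ≈ 77.3614510
V = pitch²·Σt = 1.84²·1972717/25500 = 261.915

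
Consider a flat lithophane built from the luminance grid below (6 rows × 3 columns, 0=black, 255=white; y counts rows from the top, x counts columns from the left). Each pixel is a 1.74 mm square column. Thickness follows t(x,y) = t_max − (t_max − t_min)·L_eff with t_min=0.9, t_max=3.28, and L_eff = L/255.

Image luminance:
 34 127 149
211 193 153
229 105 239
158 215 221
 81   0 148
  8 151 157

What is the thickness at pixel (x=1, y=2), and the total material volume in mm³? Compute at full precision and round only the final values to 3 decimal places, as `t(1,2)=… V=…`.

span = t_max - t_min = 3.28 - 0.9 = 2.380
L(1,2) = 105, L_eff = 105/255 = 0.411765
t(1,2) = 3.28 - 2.380·0.411765 = 2.300
Σt over all 6·3 pixels = 26227/750 ≈ 34.9693333
V = pitch²·Σt = 1.74²·26227/750 = 105.873

t(1,2)=2.300 V=105.873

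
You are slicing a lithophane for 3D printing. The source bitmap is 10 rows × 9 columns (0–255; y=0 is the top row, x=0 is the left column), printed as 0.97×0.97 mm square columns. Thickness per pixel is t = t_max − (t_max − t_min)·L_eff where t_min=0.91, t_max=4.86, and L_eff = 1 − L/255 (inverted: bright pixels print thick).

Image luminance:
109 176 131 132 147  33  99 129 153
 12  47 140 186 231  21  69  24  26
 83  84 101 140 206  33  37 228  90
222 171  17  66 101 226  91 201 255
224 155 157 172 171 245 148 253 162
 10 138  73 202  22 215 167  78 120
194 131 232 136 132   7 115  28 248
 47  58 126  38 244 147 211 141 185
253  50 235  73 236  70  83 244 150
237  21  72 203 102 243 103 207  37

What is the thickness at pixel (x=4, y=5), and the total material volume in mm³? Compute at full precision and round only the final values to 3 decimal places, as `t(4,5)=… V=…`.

t(4,5)=1.251 V=251.490

span = t_max - t_min = 4.86 - 0.91 = 3.950
L(4,5) = 22, L_eff = 1 - 22/255 = 0.913725 (inverted)
t(4,5) = 4.86 - 3.950·0.913725 = 1.251
Σt over all 10·9 pixels = 40093/150 ≈ 267.2866667
V = pitch²·Σt = 0.97²·40093/150 = 251.490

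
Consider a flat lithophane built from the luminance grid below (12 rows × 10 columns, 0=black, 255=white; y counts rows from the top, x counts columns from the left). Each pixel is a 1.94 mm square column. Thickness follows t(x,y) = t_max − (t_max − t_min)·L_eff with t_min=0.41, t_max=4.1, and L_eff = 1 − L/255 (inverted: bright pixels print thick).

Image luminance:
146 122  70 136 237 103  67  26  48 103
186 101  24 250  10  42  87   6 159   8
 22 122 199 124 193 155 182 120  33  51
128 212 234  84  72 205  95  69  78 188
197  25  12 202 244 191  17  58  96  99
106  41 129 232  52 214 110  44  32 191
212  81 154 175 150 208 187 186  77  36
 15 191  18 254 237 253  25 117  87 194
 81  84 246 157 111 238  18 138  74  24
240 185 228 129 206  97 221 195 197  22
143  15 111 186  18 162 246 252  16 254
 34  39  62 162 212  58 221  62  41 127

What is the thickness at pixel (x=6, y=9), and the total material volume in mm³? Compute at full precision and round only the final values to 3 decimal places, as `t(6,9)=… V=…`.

t(6,9)=3.608 V=999.804

span = t_max - t_min = 4.1 - 0.41 = 3.690
L(6,9) = 221, L_eff = 1 - 221/255 = 0.133333 (inverted)
t(6,9) = 4.1 - 3.690·0.133333 = 3.608
Σt over all 12·10 pixels = 1129017/4250 ≈ 265.6510588
V = pitch²·Σt = 1.94²·1129017/4250 = 999.804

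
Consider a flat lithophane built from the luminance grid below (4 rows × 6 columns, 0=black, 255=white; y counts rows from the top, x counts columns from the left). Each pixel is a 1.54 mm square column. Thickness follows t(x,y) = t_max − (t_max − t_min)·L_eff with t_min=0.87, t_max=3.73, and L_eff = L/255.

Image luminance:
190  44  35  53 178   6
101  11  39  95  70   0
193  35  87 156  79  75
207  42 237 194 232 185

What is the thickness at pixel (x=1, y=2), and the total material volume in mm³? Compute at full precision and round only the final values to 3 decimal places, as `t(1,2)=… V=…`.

span = t_max - t_min = 3.73 - 0.87 = 2.860
L(1,2) = 35, L_eff = 35/255 = 0.137255
t(1,2) = 3.73 - 2.860·0.137255 = 3.337
Σt over all 4·6 pixels = 129598/2125 ≈ 60.9872941
V = pitch²·Σt = 1.54²·129598/2125 = 144.637

t(1,2)=3.337 V=144.637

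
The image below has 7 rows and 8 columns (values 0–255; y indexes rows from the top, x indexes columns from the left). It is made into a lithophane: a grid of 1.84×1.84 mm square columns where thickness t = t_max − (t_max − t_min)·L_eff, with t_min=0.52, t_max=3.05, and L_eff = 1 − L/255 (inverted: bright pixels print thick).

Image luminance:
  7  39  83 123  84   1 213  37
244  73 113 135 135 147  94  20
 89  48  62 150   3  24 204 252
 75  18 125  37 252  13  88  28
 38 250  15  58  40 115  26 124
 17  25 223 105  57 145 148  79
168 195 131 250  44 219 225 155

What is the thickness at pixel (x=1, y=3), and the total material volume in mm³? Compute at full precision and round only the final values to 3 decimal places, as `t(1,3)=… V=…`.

t(1,3)=0.699 V=295.698

span = t_max - t_min = 3.05 - 0.52 = 2.530
L(1,3) = 18, L_eff = 1 - 18/255 = 0.929412 (inverted)
t(1,3) = 3.05 - 2.530·0.929412 = 0.699
Σt over all 7·8 pixels = 185597/2125 ≈ 87.3397647
V = pitch²·Σt = 1.84²·185597/2125 = 295.698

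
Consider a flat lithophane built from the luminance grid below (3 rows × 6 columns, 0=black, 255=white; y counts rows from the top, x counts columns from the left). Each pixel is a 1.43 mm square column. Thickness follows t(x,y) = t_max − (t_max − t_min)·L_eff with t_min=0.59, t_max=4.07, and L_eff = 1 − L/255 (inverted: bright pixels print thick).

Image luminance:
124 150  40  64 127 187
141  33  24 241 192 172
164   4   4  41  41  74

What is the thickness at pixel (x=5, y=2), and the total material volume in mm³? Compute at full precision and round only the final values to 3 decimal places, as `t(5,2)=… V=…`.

span = t_max - t_min = 4.07 - 0.59 = 3.480
L(5,2) = 74, L_eff = 1 - 74/255 = 0.709804 (inverted)
t(5,2) = 4.07 - 3.480·0.709804 = 1.600
Σt over all 3·6 pixels = 150869/4250 ≈ 35.4985882
V = pitch²·Σt = 1.43²·150869/4250 = 72.591

t(5,2)=1.600 V=72.591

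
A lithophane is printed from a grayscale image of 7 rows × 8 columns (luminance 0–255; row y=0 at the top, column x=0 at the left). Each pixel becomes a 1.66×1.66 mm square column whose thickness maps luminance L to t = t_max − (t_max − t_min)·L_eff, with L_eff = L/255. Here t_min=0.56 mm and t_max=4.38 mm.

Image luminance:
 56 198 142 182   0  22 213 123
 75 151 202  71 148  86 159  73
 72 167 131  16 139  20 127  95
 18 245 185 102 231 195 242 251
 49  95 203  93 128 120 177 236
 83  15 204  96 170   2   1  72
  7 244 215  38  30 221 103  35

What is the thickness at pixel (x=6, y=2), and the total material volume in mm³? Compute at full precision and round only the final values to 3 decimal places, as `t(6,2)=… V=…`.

span = t_max - t_min = 4.38 - 0.56 = 3.820
L(6,2) = 127, L_eff = 127/255 = 0.498039
t(6,2) = 4.38 - 3.820·0.498039 = 2.477
Σt over all 7·8 pixels = 305581/2125 ≈ 143.8028235
V = pitch²·Σt = 1.66²·305581/2125 = 396.263

t(6,2)=2.477 V=396.263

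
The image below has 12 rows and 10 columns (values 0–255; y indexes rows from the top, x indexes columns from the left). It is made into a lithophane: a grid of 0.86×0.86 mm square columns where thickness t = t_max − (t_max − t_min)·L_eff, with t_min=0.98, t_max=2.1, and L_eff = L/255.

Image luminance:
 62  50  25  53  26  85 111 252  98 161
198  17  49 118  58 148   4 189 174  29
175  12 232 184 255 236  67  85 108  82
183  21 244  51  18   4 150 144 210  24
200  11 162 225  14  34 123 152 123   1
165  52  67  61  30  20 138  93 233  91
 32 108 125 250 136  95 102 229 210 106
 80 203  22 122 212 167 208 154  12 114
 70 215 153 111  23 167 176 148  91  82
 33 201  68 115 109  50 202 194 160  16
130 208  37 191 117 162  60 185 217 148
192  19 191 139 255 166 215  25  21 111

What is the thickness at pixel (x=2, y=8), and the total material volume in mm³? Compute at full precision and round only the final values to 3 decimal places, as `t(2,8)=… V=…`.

t(2,8)=1.428 V=140.099

span = t_max - t_min = 2.1 - 0.98 = 1.120
L(2,8) = 153, L_eff = 153/255 = 0.600000
t(2,8) = 2.1 - 1.120·0.600000 = 1.428
Σt over all 12·10 pixels = 402528/2125 ≈ 189.4249412
V = pitch²·Σt = 0.86²·402528/2125 = 140.099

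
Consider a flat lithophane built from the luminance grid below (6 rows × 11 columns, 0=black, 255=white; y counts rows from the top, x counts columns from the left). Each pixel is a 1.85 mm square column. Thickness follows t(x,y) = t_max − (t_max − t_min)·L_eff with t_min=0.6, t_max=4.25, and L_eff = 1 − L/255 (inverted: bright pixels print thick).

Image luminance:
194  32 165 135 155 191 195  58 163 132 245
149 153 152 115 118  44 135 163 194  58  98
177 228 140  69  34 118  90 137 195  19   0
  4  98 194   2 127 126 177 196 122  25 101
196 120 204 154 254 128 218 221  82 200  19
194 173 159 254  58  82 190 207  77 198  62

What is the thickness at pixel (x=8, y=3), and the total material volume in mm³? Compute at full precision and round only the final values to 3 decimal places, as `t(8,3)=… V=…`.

span = t_max - t_min = 4.25 - 0.6 = 3.650
L(8,3) = 122, L_eff = 1 - 122/255 = 0.521569 (inverted)
t(8,3) = 4.25 - 3.650·0.521569 = 2.346
Σt over all 6·11 pixels = 849689/5100 ≈ 166.6056863
V = pitch²·Σt = 1.85²·849689/5100 = 570.208

t(8,3)=2.346 V=570.208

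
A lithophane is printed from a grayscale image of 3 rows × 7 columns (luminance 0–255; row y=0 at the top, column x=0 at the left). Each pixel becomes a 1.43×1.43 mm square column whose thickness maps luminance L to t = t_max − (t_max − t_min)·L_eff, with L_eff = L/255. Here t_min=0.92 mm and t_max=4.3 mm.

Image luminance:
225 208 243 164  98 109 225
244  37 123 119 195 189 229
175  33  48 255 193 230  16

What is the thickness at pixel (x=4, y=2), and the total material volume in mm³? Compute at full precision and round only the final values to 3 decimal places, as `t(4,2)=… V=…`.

span = t_max - t_min = 4.3 - 0.92 = 3.380
L(4,2) = 193, L_eff = 193/255 = 0.756863
t(4,2) = 4.3 - 3.380·0.756863 = 1.742
Σt over all 3·7 pixels = 583823/12750 ≈ 45.7900392
V = pitch²·Σt = 1.43²·583823/12750 = 93.636

t(4,2)=1.742 V=93.636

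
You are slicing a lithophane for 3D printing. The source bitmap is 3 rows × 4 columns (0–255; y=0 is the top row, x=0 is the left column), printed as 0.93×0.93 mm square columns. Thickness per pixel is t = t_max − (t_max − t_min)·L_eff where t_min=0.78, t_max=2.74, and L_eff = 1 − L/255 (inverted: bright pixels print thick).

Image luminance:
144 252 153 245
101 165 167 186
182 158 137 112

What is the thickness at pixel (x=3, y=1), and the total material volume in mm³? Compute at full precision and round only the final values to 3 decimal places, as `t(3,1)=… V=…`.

span = t_max - t_min = 2.74 - 0.78 = 1.960
L(3,1) = 186, L_eff = 1 - 186/255 = 0.270588 (inverted)
t(3,1) = 2.74 - 1.960·0.270588 = 2.210
Σt over all 3·4 pixels = 157768/6375 ≈ 24.7479216
V = pitch²·Σt = 0.93²·157768/6375 = 21.404

t(3,1)=2.210 V=21.404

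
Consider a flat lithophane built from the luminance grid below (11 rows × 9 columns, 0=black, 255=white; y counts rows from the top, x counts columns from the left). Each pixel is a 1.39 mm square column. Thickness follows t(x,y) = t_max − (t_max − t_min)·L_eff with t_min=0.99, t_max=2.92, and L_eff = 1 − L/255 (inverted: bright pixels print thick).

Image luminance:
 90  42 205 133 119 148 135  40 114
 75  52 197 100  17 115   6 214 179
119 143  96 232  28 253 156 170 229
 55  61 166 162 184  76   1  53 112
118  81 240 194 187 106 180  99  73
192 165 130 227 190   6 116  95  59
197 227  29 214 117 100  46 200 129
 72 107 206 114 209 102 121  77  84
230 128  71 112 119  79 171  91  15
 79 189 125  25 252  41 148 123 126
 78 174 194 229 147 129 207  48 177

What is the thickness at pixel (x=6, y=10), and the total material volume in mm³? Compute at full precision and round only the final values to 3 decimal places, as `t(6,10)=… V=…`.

t(6,10)=2.557 V=373.517

span = t_max - t_min = 2.92 - 0.99 = 1.930
L(6,10) = 207, L_eff = 1 - 207/255 = 0.188235 (inverted)
t(6,10) = 2.92 - 1.930·0.188235 = 2.557
Σt over all 11·9 pixels = 1232426/6375 ≈ 193.3217255
V = pitch²·Σt = 1.39²·1232426/6375 = 373.517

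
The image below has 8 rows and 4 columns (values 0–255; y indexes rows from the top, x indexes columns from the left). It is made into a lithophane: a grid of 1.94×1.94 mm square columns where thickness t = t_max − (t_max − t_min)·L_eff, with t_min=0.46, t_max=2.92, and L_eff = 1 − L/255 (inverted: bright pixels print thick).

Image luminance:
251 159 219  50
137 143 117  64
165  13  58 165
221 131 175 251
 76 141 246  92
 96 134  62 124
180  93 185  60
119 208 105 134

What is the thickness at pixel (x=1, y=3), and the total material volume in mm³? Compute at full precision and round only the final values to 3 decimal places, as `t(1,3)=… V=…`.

span = t_max - t_min = 2.92 - 0.46 = 2.460
L(1,3) = 131, L_eff = 1 - 131/255 = 0.486275 (inverted)
t(1,3) = 2.92 - 2.460·0.486275 = 1.724
Σt over all 8·4 pixels = 120947/2125 ≈ 56.9162353
V = pitch²·Σt = 1.94²·120947/2125 = 214.210

t(1,3)=1.724 V=214.210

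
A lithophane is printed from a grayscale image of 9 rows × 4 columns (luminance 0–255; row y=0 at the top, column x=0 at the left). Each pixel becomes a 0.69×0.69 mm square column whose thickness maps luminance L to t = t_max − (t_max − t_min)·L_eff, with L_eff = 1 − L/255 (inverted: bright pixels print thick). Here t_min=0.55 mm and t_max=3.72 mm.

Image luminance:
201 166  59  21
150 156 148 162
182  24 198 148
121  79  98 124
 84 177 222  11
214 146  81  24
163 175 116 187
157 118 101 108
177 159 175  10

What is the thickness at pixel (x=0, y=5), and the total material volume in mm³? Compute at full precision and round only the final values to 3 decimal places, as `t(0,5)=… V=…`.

t(0,5)=3.210 V=36.901

span = t_max - t_min = 3.72 - 0.55 = 3.170
L(0,5) = 214, L_eff = 1 - 214/255 = 0.160784 (inverted)
t(0,5) = 3.72 - 3.170·0.160784 = 3.210
Σt over all 9·4 pixels = 988207/12750 ≈ 77.5064314
V = pitch²·Σt = 0.69²·988207/12750 = 36.901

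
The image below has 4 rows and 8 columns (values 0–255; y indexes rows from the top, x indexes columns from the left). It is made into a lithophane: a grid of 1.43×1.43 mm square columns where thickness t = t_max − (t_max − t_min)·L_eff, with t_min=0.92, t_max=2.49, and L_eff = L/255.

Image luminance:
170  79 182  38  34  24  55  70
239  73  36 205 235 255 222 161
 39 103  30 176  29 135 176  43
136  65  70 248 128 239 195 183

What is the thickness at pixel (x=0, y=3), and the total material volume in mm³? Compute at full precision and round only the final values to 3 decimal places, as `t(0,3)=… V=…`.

t(0,3)=1.653 V=111.658

span = t_max - t_min = 2.49 - 0.92 = 1.570
L(0,3) = 136, L_eff = 136/255 = 0.533333
t(0,3) = 2.49 - 1.570·0.533333 = 1.653
Σt over all 4·8 pixels = 1392379/25500 ≈ 54.6030980
V = pitch²·Σt = 1.43²·1392379/25500 = 111.658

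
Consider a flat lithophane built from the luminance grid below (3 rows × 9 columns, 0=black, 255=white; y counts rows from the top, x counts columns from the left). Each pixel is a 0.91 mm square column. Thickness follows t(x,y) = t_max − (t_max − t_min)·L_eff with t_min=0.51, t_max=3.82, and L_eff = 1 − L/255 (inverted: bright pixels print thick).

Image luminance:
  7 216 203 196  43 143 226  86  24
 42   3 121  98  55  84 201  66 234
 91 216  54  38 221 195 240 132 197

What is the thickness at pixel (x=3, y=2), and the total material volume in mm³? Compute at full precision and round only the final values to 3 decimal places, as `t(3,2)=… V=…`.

span = t_max - t_min = 3.82 - 0.51 = 3.310
L(3,2) = 38, L_eff = 1 - 38/255 = 0.850980 (inverted)
t(3,2) = 3.82 - 3.310·0.850980 = 1.003
Σt over all 3·9 pixels = 495709/8500 ≈ 58.3187059
V = pitch²·Σt = 0.91²·495709/8500 = 48.294

t(3,2)=1.003 V=48.294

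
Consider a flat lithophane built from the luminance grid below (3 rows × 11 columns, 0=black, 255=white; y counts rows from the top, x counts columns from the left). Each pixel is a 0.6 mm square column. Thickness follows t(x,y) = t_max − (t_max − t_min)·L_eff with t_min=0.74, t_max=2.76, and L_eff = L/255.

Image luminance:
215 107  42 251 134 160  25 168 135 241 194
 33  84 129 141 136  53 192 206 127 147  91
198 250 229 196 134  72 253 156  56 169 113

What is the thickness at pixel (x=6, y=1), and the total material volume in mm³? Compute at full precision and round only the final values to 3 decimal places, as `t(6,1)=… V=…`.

t(6,1)=1.239 V=18.995

span = t_max - t_min = 2.76 - 0.74 = 2.020
L(6,1) = 192, L_eff = 192/255 = 0.752941
t(6,1) = 2.76 - 2.020·0.752941 = 1.239
Σt over all 3·11 pixels = 672733/12750 ≈ 52.7633725
V = pitch²·Σt = 0.6²·672733/12750 = 18.995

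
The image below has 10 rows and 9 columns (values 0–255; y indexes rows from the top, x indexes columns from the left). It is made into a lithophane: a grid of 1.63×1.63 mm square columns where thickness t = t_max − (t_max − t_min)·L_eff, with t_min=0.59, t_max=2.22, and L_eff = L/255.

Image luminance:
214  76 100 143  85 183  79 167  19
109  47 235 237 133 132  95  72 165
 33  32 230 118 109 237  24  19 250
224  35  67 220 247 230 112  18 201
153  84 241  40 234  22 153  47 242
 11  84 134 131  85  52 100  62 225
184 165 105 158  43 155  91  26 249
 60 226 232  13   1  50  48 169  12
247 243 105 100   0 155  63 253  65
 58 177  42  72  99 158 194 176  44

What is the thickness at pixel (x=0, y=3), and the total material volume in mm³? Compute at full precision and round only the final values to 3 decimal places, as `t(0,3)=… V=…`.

span = t_max - t_min = 2.22 - 0.59 = 1.630
L(0,3) = 224, L_eff = 224/255 = 0.878431
t(0,3) = 2.22 - 1.630·0.878431 = 0.788
Σt over all 10·9 pixels = 659239/5100 ≈ 129.2625490
V = pitch²·Σt = 1.63²·659239/5100 = 343.438

t(0,3)=0.788 V=343.438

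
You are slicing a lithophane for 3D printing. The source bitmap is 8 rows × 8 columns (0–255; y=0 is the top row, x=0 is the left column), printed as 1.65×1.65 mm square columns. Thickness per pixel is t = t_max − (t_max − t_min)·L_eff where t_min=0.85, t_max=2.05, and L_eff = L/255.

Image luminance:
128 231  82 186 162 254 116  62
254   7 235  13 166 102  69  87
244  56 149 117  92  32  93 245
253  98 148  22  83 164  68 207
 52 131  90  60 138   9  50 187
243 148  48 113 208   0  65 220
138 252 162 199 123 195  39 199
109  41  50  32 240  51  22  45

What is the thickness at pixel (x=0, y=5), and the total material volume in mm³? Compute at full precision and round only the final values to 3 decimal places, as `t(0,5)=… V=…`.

t(0,5)=0.906 V=256.184

span = t_max - t_min = 2.05 - 0.85 = 1.200
L(0,5) = 243, L_eff = 243/255 = 0.952941
t(0,5) = 2.05 - 1.200·0.952941 = 0.906
Σt over all 8·8 pixels = 39992/425 ≈ 94.0988235
V = pitch²·Σt = 1.65²·39992/425 = 256.184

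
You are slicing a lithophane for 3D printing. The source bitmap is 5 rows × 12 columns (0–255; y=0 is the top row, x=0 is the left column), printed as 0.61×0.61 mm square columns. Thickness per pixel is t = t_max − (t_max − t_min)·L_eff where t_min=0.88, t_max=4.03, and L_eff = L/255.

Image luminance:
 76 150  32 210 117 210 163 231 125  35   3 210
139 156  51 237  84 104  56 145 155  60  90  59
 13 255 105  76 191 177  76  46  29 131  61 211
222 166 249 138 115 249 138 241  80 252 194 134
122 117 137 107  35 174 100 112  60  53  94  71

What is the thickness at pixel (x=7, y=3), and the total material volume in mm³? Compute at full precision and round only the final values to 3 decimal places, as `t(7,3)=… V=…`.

t(7,3)=1.053 V=54.907

span = t_max - t_min = 4.03 - 0.88 = 3.150
L(7,3) = 241, L_eff = 241/255 = 0.945098
t(7,3) = 4.03 - 3.150·0.945098 = 1.053
Σt over all 5·12 pixels = 250851/1700 ≈ 147.5594118
V = pitch²·Σt = 0.61²·250851/1700 = 54.907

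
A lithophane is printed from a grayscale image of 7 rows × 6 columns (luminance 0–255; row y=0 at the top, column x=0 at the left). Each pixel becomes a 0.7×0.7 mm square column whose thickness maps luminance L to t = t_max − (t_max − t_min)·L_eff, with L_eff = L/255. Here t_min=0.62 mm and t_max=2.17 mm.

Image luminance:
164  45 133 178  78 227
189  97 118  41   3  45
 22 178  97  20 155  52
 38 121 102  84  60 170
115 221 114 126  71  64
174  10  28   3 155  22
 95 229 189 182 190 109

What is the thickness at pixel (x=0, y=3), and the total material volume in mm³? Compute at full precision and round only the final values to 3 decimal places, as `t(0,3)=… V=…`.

span = t_max - t_min = 2.17 - 0.62 = 1.550
L(0,3) = 38, L_eff = 38/255 = 0.149020
t(0,3) = 2.17 - 1.550·0.149020 = 1.939
Σt over all 7·6 pixels = 16244/255 ≈ 63.7019608
V = pitch²·Σt = 0.7²·16244/255 = 31.214

t(0,3)=1.939 V=31.214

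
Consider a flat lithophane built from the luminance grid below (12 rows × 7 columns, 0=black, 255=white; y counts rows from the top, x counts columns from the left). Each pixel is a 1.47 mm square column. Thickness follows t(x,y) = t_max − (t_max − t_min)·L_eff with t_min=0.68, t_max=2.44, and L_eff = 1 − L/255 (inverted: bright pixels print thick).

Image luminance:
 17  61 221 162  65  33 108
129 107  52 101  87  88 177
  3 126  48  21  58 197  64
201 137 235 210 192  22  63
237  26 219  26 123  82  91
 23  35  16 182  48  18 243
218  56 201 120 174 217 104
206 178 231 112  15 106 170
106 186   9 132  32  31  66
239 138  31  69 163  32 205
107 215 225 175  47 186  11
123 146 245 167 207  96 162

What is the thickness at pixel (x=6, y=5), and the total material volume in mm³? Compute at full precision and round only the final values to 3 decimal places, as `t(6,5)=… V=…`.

t(6,5)=2.357 V=272.769

span = t_max - t_min = 2.44 - 0.68 = 1.760
L(6,5) = 243, L_eff = 1 - 243/255 = 0.047059 (inverted)
t(6,5) = 2.44 - 1.760·0.047059 = 2.357
Σt over all 12·7 pixels = 47336/375 ≈ 126.2293333
V = pitch²·Σt = 1.47²·47336/375 = 272.769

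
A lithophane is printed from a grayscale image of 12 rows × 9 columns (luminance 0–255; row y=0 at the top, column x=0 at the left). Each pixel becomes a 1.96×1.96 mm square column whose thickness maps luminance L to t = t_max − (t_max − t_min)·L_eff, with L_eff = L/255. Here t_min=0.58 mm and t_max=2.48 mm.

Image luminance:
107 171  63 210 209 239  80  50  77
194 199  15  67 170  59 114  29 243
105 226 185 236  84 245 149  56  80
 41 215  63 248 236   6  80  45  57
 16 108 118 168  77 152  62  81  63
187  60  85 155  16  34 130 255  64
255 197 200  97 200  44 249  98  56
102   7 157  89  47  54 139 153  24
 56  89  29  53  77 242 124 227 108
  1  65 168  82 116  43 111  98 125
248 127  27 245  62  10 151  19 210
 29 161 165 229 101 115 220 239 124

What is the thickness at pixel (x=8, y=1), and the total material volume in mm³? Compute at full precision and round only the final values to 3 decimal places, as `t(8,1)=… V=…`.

t(8,1)=0.669 V=658.315

span = t_max - t_min = 2.48 - 0.58 = 1.900
L(8,1) = 243, L_eff = 243/255 = 0.952941
t(8,1) = 2.48 - 1.900·0.952941 = 0.669
Σt over all 12·9 pixels = 14566/85 ≈ 171.3647059
V = pitch²·Σt = 1.96²·14566/85 = 658.315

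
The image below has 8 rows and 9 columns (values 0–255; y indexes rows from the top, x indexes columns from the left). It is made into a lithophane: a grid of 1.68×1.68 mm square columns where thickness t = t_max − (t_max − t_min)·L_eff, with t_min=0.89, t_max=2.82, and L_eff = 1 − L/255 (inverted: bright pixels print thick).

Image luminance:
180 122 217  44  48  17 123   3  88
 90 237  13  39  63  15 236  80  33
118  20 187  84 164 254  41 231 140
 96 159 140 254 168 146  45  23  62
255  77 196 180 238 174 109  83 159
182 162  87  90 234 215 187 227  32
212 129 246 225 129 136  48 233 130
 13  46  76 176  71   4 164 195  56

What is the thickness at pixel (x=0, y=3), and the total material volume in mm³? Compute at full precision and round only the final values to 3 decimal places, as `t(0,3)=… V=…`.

span = t_max - t_min = 2.82 - 0.89 = 1.930
L(0,3) = 96, L_eff = 1 - 96/255 = 0.623529 (inverted)
t(0,3) = 2.82 - 1.930·0.623529 = 1.617
Σt over all 8·9 pixels = 283429/2125 ≈ 133.3783529
V = pitch²·Σt = 1.68²·283429/2125 = 376.447

t(0,3)=1.617 V=376.447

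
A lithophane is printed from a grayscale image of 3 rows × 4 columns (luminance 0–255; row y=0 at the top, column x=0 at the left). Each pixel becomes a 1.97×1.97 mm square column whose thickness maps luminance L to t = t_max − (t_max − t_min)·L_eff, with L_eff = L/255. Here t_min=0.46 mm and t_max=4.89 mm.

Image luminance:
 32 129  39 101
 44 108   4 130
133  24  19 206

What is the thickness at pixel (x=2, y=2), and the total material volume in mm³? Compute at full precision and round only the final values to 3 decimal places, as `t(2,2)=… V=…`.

span = t_max - t_min = 4.89 - 0.46 = 4.430
L(2,2) = 19, L_eff = 19/255 = 0.074510
t(2,2) = 4.89 - 4.430·0.074510 = 4.560
Σt over all 3·4 pixels = 41.846
V = pitch²·Σt = 1.97²·41.846 = 162.400

t(2,2)=4.560 V=162.400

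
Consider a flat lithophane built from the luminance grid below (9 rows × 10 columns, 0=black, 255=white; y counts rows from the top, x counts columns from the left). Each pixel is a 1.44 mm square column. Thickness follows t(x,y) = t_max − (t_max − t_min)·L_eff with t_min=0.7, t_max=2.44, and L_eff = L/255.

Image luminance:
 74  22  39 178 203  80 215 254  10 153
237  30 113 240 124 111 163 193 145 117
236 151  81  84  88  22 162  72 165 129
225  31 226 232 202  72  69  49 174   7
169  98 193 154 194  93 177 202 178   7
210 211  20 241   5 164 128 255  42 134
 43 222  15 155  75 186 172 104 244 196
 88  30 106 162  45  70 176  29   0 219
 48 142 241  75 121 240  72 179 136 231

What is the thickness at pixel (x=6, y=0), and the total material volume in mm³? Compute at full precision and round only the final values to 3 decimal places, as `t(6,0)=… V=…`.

t(6,0)=0.973 V=287.340

span = t_max - t_min = 2.44 - 0.7 = 1.740
L(6,0) = 215, L_eff = 215/255 = 0.843137
t(6,0) = 2.44 - 1.740·0.843137 = 0.973
Σt over all 9·10 pixels = 23557/170 ≈ 138.5705882
V = pitch²·Σt = 1.44²·23557/170 = 287.340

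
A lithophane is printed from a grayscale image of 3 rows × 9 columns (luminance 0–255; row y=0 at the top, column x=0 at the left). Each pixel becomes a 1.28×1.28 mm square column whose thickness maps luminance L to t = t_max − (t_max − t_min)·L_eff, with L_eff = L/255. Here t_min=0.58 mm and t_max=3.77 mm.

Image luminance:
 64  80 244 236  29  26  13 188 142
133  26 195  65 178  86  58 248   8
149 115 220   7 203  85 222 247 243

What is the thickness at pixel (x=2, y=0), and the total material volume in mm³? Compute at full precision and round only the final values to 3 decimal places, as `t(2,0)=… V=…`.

t(2,0)=0.718 V=94.832

span = t_max - t_min = 3.77 - 0.58 = 3.190
L(2,0) = 244, L_eff = 244/255 = 0.956863
t(2,0) = 3.77 - 3.190·0.956863 = 0.718
Σt over all 3·9 pixels = 98397/1700 ≈ 57.8805882
V = pitch²·Σt = 1.28²·98397/1700 = 94.832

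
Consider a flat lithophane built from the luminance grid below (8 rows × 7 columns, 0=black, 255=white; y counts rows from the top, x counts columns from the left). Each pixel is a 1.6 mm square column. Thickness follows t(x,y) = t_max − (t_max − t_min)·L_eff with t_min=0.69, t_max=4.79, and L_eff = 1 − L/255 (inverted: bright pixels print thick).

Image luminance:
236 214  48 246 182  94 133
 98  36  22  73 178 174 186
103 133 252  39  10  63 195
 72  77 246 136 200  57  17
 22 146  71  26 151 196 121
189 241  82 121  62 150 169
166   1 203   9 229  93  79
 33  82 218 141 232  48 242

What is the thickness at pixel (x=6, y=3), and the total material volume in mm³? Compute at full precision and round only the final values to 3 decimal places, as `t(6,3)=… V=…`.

t(6,3)=0.963 V=388.814

span = t_max - t_min = 4.79 - 0.69 = 4.100
L(6,3) = 17, L_eff = 1 - 17/255 = 0.933333 (inverted)
t(6,3) = 4.79 - 4.100·0.933333 = 0.963
Σt over all 8·7 pixels = 77459/510 ≈ 151.8803922
V = pitch²·Σt = 1.6²·77459/510 = 388.814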